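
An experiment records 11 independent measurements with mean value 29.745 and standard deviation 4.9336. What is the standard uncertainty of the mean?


The standard uncertainty for Type A evaluation is u = s / sqrt(n).
u = 4.9336 / sqrt(11)
u = 4.9336 / 3.3166
u = 1.4875

1.4875


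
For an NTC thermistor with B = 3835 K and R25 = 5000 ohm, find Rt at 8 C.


NTC thermistor equation: Rt = R25 * exp(B * (1/T - 1/T25)).
T in Kelvin: 281.15 K, T25 = 298.15 K
1/T - 1/T25 = 1/281.15 - 1/298.15 = 0.0002028
B * (1/T - 1/T25) = 3835 * 0.0002028 = 0.7778
Rt = 5000 * exp(0.7778) = 10882.9 ohm

10882.9 ohm


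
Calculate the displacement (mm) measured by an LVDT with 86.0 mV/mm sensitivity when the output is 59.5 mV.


Displacement = Vout / sensitivity.
d = 59.5 / 86.0
d = 0.692 mm

0.692 mm


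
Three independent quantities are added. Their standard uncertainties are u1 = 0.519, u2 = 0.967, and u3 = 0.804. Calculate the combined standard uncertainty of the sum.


For a sum of independent quantities, uc = sqrt(u1^2 + u2^2 + u3^2).
uc = sqrt(0.519^2 + 0.967^2 + 0.804^2)
uc = sqrt(0.269361 + 0.935089 + 0.646416)
uc = 1.3605

1.3605


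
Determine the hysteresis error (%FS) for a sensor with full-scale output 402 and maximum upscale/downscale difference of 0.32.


Hysteresis = (max difference / full scale) * 100%.
H = (0.32 / 402) * 100
H = 0.08 %FS

0.08 %FS


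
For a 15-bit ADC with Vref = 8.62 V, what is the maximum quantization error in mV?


The maximum quantization error is +/- LSB/2.
LSB = Vref / 2^n = 8.62 / 32768 = 0.00026306 V
Max error = LSB / 2 = 0.00026306 / 2 = 0.00013153 V
Max error = 0.1315 mV

0.1315 mV


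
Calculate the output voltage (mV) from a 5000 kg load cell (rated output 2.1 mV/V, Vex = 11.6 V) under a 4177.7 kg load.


Vout = rated_output * Vex * (load / capacity).
Vout = 2.1 * 11.6 * (4177.7 / 5000)
Vout = 2.1 * 11.6 * 0.83554
Vout = 20.354 mV

20.354 mV


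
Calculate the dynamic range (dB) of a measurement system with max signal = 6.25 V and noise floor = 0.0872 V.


Dynamic range = 20 * log10(Vmax / Vnoise).
DR = 20 * log10(6.25 / 0.0872)
DR = 20 * log10(71.67)
DR = 37.11 dB

37.11 dB


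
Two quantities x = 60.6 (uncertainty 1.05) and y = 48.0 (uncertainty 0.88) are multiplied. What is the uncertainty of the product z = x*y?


For a product z = x*y, the relative uncertainty is:
uz/z = sqrt((ux/x)^2 + (uy/y)^2)
Relative uncertainties: ux/x = 1.05/60.6 = 0.017327
uy/y = 0.88/48.0 = 0.018333
z = 60.6 * 48.0 = 2908.8
uz = 2908.8 * sqrt(0.017327^2 + 0.018333^2) = 73.376

73.376


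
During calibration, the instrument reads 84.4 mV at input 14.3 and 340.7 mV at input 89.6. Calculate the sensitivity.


Sensitivity = (y2 - y1) / (x2 - x1).
S = (340.7 - 84.4) / (89.6 - 14.3)
S = 256.3 / 75.3
S = 3.4037 mV/unit

3.4037 mV/unit


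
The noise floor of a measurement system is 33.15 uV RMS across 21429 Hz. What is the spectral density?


Noise spectral density = Vrms / sqrt(BW).
NSD = 33.15 / sqrt(21429)
NSD = 33.15 / 146.3865
NSD = 0.2265 uV/sqrt(Hz)

0.2265 uV/sqrt(Hz)


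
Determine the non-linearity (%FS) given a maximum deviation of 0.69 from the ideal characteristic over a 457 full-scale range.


Linearity error = (max deviation / full scale) * 100%.
Linearity = (0.69 / 457) * 100
Linearity = 0.151 %FS

0.151 %FS


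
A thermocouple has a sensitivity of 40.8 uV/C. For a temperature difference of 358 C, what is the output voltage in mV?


The thermocouple output V = sensitivity * dT.
V = 40.8 uV/C * 358 C
V = 14606.4 uV
V = 14.606 mV

14.606 mV


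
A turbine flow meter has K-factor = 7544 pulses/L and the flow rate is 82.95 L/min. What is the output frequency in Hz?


Frequency = K * Q / 60 (converting L/min to L/s).
f = 7544 * 82.95 / 60
f = 625774.8 / 60
f = 10429.58 Hz

10429.58 Hz


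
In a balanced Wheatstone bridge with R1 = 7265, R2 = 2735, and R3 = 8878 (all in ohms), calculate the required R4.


At balance: R1*R4 = R2*R3, so R4 = R2*R3/R1.
R4 = 2735 * 8878 / 7265
R4 = 24281330 / 7265
R4 = 3342.23 ohm

3342.23 ohm


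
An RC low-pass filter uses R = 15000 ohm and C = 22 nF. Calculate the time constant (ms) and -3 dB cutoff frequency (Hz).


Time constant: tau = R * C.
tau = 15000 * 2.20e-08 = 0.00033 s
tau = 0.33 ms
Cutoff frequency: fc = 1 / (2*pi*R*C).
fc = 1 / (2*pi*0.00033) = 482.29 Hz

tau = 0.33 ms, fc = 482.29 Hz


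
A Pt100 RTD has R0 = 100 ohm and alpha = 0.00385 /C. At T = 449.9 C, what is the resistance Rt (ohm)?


The RTD equation: Rt = R0 * (1 + alpha * T).
Rt = 100 * (1 + 0.00385 * 449.9)
Rt = 100 * (1 + 1.732115)
Rt = 100 * 2.732115
Rt = 273.212 ohm

273.212 ohm


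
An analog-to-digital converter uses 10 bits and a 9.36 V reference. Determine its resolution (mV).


The resolution (LSB) of an ADC is Vref / 2^n.
LSB = 9.36 / 2^10
LSB = 9.36 / 1024
LSB = 0.00914062 V = 9.140625 mV

9.140625 mV


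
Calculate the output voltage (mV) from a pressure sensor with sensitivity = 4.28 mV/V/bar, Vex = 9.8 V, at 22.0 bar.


Output = sensitivity * Vex * P.
Vout = 4.28 * 9.8 * 22.0
Vout = 41.944 * 22.0
Vout = 922.77 mV

922.77 mV


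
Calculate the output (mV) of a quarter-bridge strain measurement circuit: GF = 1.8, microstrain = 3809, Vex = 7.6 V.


Quarter bridge output: Vout = (GF * epsilon * Vex) / 4.
Vout = (1.8 * 3809e-6 * 7.6) / 4
Vout = 0.05210712 / 4 V
Vout = 0.01302678 V = 13.0268 mV

13.0268 mV


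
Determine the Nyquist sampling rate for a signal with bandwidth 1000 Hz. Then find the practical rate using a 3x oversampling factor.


By Nyquist theorem, fs_min = 2 * fmax.
fs_min = 2 * 1000 = 2000 Hz
Practical rate = 3 * fs_min = 3 * 2000 = 6000 Hz

fs_min = 2000 Hz, fs_practical = 6000 Hz


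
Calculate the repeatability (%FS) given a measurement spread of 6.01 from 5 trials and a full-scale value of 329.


Repeatability = (spread / full scale) * 100%.
R = (6.01 / 329) * 100
R = 1.827 %FS

1.827 %FS


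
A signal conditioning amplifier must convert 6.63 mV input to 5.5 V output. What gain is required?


Gain = Vout / Vin (converting to same units).
G = 5.5 V / 6.63 mV
G = 5500.0 mV / 6.63 mV
G = 829.56

829.56


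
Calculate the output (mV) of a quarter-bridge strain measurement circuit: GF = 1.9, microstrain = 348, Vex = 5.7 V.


Quarter bridge output: Vout = (GF * epsilon * Vex) / 4.
Vout = (1.9 * 348e-6 * 5.7) / 4
Vout = 0.00376884 / 4 V
Vout = 0.00094221 V = 0.9422 mV

0.9422 mV


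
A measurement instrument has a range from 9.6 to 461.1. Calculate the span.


Span = upper range - lower range.
Span = 461.1 - (9.6)
Span = 451.5

451.5


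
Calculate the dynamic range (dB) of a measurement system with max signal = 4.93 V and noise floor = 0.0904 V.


Dynamic range = 20 * log10(Vmax / Vnoise).
DR = 20 * log10(4.93 / 0.0904)
DR = 20 * log10(54.54)
DR = 34.73 dB

34.73 dB


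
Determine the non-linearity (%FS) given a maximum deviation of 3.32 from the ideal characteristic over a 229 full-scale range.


Linearity error = (max deviation / full scale) * 100%.
Linearity = (3.32 / 229) * 100
Linearity = 1.45 %FS

1.45 %FS


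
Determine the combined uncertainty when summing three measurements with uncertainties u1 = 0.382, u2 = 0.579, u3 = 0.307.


For a sum of independent quantities, uc = sqrt(u1^2 + u2^2 + u3^2).
uc = sqrt(0.382^2 + 0.579^2 + 0.307^2)
uc = sqrt(0.145924 + 0.335241 + 0.094249)
uc = 0.7586

0.7586


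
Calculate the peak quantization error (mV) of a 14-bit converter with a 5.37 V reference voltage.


The maximum quantization error is +/- LSB/2.
LSB = Vref / 2^n = 5.37 / 16384 = 0.00032776 V
Max error = LSB / 2 = 0.00032776 / 2 = 0.00016388 V
Max error = 0.1639 mV

0.1639 mV


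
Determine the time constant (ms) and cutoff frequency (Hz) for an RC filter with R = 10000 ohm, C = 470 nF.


Time constant: tau = R * C.
tau = 10000 * 4.70e-07 = 0.0047 s
tau = 4.7 ms
Cutoff frequency: fc = 1 / (2*pi*R*C).
fc = 1 / (2*pi*0.0047) = 33.86 Hz

tau = 4.7 ms, fc = 33.86 Hz


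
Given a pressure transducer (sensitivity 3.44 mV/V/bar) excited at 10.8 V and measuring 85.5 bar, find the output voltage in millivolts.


Output = sensitivity * Vex * P.
Vout = 3.44 * 10.8 * 85.5
Vout = 37.152 * 85.5
Vout = 3176.5 mV

3176.5 mV


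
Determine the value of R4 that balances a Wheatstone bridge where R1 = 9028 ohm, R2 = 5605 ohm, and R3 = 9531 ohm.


At balance: R1*R4 = R2*R3, so R4 = R2*R3/R1.
R4 = 5605 * 9531 / 9028
R4 = 53421255 / 9028
R4 = 5917.29 ohm

5917.29 ohm


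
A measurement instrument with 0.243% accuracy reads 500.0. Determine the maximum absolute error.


Absolute error = (accuracy% / 100) * reading.
Error = (0.243 / 100) * 500.0
Error = 0.00243 * 500.0
Error = 1.215

1.215


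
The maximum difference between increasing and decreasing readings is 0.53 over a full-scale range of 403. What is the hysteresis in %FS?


Hysteresis = (max difference / full scale) * 100%.
H = (0.53 / 403) * 100
H = 0.132 %FS

0.132 %FS


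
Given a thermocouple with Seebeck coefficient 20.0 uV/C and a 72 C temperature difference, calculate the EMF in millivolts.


The thermocouple output V = sensitivity * dT.
V = 20.0 uV/C * 72 C
V = 1440.0 uV
V = 1.44 mV

1.44 mV


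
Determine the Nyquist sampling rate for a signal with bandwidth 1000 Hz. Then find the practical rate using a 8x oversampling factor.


By Nyquist theorem, fs_min = 2 * fmax.
fs_min = 2 * 1000 = 2000 Hz
Practical rate = 8 * fs_min = 8 * 2000 = 16000 Hz

fs_min = 2000 Hz, fs_practical = 16000 Hz


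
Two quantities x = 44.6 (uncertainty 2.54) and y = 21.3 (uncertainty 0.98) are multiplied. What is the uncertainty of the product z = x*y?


For a product z = x*y, the relative uncertainty is:
uz/z = sqrt((ux/x)^2 + (uy/y)^2)
Relative uncertainties: ux/x = 2.54/44.6 = 0.056951
uy/y = 0.98/21.3 = 0.046009
z = 44.6 * 21.3 = 950.0
uz = 950.0 * sqrt(0.056951^2 + 0.046009^2) = 69.552

69.552


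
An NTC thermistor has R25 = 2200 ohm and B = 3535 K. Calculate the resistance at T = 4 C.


NTC thermistor equation: Rt = R25 * exp(B * (1/T - 1/T25)).
T in Kelvin: 277.15 K, T25 = 298.15 K
1/T - 1/T25 = 1/277.15 - 1/298.15 = 0.00025414
B * (1/T - 1/T25) = 3535 * 0.00025414 = 0.8984
Rt = 2200 * exp(0.8984) = 5402.4 ohm

5402.4 ohm


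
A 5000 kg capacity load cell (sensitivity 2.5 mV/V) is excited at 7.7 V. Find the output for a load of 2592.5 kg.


Vout = rated_output * Vex * (load / capacity).
Vout = 2.5 * 7.7 * (2592.5 / 5000)
Vout = 2.5 * 7.7 * 0.5185
Vout = 9.981 mV

9.981 mV


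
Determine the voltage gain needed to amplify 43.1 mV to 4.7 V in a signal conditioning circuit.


Gain = Vout / Vin (converting to same units).
G = 4.7 V / 43.1 mV
G = 4700.0 mV / 43.1 mV
G = 109.05

109.05


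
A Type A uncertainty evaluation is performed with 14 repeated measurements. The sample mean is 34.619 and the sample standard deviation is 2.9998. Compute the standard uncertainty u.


The standard uncertainty for Type A evaluation is u = s / sqrt(n).
u = 2.9998 / sqrt(14)
u = 2.9998 / 3.7417
u = 0.8017

0.8017


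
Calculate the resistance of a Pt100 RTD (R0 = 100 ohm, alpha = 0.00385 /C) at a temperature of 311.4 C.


The RTD equation: Rt = R0 * (1 + alpha * T).
Rt = 100 * (1 + 0.00385 * 311.4)
Rt = 100 * (1 + 1.19889)
Rt = 100 * 2.19889
Rt = 219.889 ohm

219.889 ohm


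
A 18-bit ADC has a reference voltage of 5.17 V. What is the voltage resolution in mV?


The resolution (LSB) of an ADC is Vref / 2^n.
LSB = 5.17 / 2^18
LSB = 5.17 / 262144
LSB = 1.972e-05 V = 0.01972198 mV

0.01972198 mV


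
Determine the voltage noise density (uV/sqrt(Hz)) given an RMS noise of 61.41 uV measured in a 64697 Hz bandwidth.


Noise spectral density = Vrms / sqrt(BW).
NSD = 61.41 / sqrt(64697)
NSD = 61.41 / 254.356
NSD = 0.2414 uV/sqrt(Hz)

0.2414 uV/sqrt(Hz)


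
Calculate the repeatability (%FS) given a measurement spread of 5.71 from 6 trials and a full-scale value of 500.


Repeatability = (spread / full scale) * 100%.
R = (5.71 / 500) * 100
R = 1.142 %FS

1.142 %FS


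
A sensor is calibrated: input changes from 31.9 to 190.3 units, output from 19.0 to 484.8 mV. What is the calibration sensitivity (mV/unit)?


Sensitivity = (y2 - y1) / (x2 - x1).
S = (484.8 - 19.0) / (190.3 - 31.9)
S = 465.8 / 158.4
S = 2.9407 mV/unit

2.9407 mV/unit


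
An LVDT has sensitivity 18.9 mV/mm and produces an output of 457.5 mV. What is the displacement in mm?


Displacement = Vout / sensitivity.
d = 457.5 / 18.9
d = 24.206 mm

24.206 mm


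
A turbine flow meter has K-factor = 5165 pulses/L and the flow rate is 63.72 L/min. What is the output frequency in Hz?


Frequency = K * Q / 60 (converting L/min to L/s).
f = 5165 * 63.72 / 60
f = 329113.8 / 60
f = 5485.23 Hz

5485.23 Hz


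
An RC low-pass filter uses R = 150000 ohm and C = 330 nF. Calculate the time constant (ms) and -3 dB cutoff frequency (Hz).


Time constant: tau = R * C.
tau = 150000 * 3.30e-07 = 0.0495 s
tau = 49.5 ms
Cutoff frequency: fc = 1 / (2*pi*R*C).
fc = 1 / (2*pi*0.0495) = 3.22 Hz

tau = 49.5 ms, fc = 3.22 Hz


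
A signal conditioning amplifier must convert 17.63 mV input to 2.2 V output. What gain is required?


Gain = Vout / Vin (converting to same units).
G = 2.2 V / 17.63 mV
G = 2200.0 mV / 17.63 mV
G = 124.79

124.79


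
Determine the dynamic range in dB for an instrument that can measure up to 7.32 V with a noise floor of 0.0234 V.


Dynamic range = 20 * log10(Vmax / Vnoise).
DR = 20 * log10(7.32 / 0.0234)
DR = 20 * log10(312.82)
DR = 49.91 dB

49.91 dB


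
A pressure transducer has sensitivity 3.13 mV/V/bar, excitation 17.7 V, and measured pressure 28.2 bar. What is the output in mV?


Output = sensitivity * Vex * P.
Vout = 3.13 * 17.7 * 28.2
Vout = 55.401 * 28.2
Vout = 1562.31 mV

1562.31 mV


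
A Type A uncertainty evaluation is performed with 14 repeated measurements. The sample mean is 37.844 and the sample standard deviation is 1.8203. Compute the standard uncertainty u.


The standard uncertainty for Type A evaluation is u = s / sqrt(n).
u = 1.8203 / sqrt(14)
u = 1.8203 / 3.7417
u = 0.4865

0.4865


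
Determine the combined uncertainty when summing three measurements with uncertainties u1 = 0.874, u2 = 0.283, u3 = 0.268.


For a sum of independent quantities, uc = sqrt(u1^2 + u2^2 + u3^2).
uc = sqrt(0.874^2 + 0.283^2 + 0.268^2)
uc = sqrt(0.763876 + 0.080089 + 0.071824)
uc = 0.957

0.957


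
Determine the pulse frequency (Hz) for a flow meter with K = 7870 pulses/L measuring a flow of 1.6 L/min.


Frequency = K * Q / 60 (converting L/min to L/s).
f = 7870 * 1.6 / 60
f = 12592.0 / 60
f = 209.87 Hz

209.87 Hz


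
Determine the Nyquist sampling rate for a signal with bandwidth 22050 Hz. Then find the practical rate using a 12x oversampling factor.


By Nyquist theorem, fs_min = 2 * fmax.
fs_min = 2 * 22050 = 44100 Hz
Practical rate = 12 * fs_min = 12 * 44100 = 529200 Hz

fs_min = 44100 Hz, fs_practical = 529200 Hz


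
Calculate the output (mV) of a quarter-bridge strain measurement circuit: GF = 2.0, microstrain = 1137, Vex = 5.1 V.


Quarter bridge output: Vout = (GF * epsilon * Vex) / 4.
Vout = (2.0 * 1137e-6 * 5.1) / 4
Vout = 0.0115974 / 4 V
Vout = 0.00289935 V = 2.8993 mV

2.8993 mV


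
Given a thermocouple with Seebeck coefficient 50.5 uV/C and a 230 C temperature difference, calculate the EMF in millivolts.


The thermocouple output V = sensitivity * dT.
V = 50.5 uV/C * 230 C
V = 11615.0 uV
V = 11.615 mV

11.615 mV


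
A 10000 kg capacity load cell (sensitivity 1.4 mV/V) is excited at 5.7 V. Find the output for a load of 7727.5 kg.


Vout = rated_output * Vex * (load / capacity).
Vout = 1.4 * 5.7 * (7727.5 / 10000)
Vout = 1.4 * 5.7 * 0.77275
Vout = 6.167 mV

6.167 mV


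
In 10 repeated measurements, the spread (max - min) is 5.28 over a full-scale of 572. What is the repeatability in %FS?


Repeatability = (spread / full scale) * 100%.
R = (5.28 / 572) * 100
R = 0.923 %FS

0.923 %FS


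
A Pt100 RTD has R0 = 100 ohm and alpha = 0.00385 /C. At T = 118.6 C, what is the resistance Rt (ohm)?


The RTD equation: Rt = R0 * (1 + alpha * T).
Rt = 100 * (1 + 0.00385 * 118.6)
Rt = 100 * (1 + 0.45661)
Rt = 100 * 1.45661
Rt = 145.661 ohm

145.661 ohm


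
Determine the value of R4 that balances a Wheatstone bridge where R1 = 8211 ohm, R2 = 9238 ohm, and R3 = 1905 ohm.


At balance: R1*R4 = R2*R3, so R4 = R2*R3/R1.
R4 = 9238 * 1905 / 8211
R4 = 17598390 / 8211
R4 = 2143.27 ohm

2143.27 ohm


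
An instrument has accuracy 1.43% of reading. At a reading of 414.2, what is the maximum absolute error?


Absolute error = (accuracy% / 100) * reading.
Error = (1.43 / 100) * 414.2
Error = 0.0143 * 414.2
Error = 5.9231

5.9231


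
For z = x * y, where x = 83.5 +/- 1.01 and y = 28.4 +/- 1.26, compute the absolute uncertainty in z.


For a product z = x*y, the relative uncertainty is:
uz/z = sqrt((ux/x)^2 + (uy/y)^2)
Relative uncertainties: ux/x = 1.01/83.5 = 0.012096
uy/y = 1.26/28.4 = 0.044366
z = 83.5 * 28.4 = 2371.4
uz = 2371.4 * sqrt(0.012096^2 + 0.044366^2) = 109.05

109.05


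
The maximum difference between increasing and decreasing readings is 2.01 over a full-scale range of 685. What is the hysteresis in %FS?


Hysteresis = (max difference / full scale) * 100%.
H = (2.01 / 685) * 100
H = 0.293 %FS

0.293 %FS


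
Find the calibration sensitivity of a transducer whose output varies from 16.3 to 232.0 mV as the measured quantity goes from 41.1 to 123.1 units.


Sensitivity = (y2 - y1) / (x2 - x1).
S = (232.0 - 16.3) / (123.1 - 41.1)
S = 215.7 / 82.0
S = 2.6305 mV/unit

2.6305 mV/unit


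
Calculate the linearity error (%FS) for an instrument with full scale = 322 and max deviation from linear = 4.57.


Linearity error = (max deviation / full scale) * 100%.
Linearity = (4.57 / 322) * 100
Linearity = 1.419 %FS

1.419 %FS


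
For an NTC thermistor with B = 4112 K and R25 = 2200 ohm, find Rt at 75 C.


NTC thermistor equation: Rt = R25 * exp(B * (1/T - 1/T25)).
T in Kelvin: 348.15 K, T25 = 298.15 K
1/T - 1/T25 = 1/348.15 - 1/298.15 = -0.00048169
B * (1/T - 1/T25) = 4112 * -0.00048169 = -1.9807
Rt = 2200 * exp(-1.9807) = 303.5 ohm

303.5 ohm


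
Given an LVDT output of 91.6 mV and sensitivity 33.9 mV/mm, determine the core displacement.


Displacement = Vout / sensitivity.
d = 91.6 / 33.9
d = 2.702 mm

2.702 mm


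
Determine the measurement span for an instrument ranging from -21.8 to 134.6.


Span = upper range - lower range.
Span = 134.6 - (-21.8)
Span = 156.4

156.4


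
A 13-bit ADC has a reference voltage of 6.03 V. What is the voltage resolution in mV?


The resolution (LSB) of an ADC is Vref / 2^n.
LSB = 6.03 / 2^13
LSB = 6.03 / 8192
LSB = 0.00073608 V = 0.73608398 mV

0.73608398 mV


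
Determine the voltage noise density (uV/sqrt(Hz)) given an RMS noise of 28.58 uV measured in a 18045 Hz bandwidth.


Noise spectral density = Vrms / sqrt(BW).
NSD = 28.58 / sqrt(18045)
NSD = 28.58 / 134.3317
NSD = 0.2128 uV/sqrt(Hz)

0.2128 uV/sqrt(Hz)


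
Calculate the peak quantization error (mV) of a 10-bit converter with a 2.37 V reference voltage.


The maximum quantization error is +/- LSB/2.
LSB = Vref / 2^n = 2.37 / 1024 = 0.00231445 V
Max error = LSB / 2 = 0.00231445 / 2 = 0.00115723 V
Max error = 1.1572 mV

1.1572 mV


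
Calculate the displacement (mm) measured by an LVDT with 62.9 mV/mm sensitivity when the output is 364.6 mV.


Displacement = Vout / sensitivity.
d = 364.6 / 62.9
d = 5.797 mm

5.797 mm


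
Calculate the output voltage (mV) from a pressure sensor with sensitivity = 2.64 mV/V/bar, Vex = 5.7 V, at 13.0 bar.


Output = sensitivity * Vex * P.
Vout = 2.64 * 5.7 * 13.0
Vout = 15.048 * 13.0
Vout = 195.62 mV

195.62 mV


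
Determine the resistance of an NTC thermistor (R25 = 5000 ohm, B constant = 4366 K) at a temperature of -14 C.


NTC thermistor equation: Rt = R25 * exp(B * (1/T - 1/T25)).
T in Kelvin: 259.15 K, T25 = 298.15 K
1/T - 1/T25 = 1/259.15 - 1/298.15 = 0.00050475
B * (1/T - 1/T25) = 4366 * 0.00050475 = 2.2037
Rt = 5000 * exp(2.2037) = 45294.6 ohm

45294.6 ohm


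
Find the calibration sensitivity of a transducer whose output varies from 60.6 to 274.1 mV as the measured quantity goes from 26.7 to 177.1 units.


Sensitivity = (y2 - y1) / (x2 - x1).
S = (274.1 - 60.6) / (177.1 - 26.7)
S = 213.5 / 150.4
S = 1.4195 mV/unit

1.4195 mV/unit


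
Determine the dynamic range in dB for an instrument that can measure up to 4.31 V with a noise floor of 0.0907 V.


Dynamic range = 20 * log10(Vmax / Vnoise).
DR = 20 * log10(4.31 / 0.0907)
DR = 20 * log10(47.52)
DR = 33.54 dB

33.54 dB


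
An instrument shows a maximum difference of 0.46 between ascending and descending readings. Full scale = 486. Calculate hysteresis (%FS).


Hysteresis = (max difference / full scale) * 100%.
H = (0.46 / 486) * 100
H = 0.095 %FS

0.095 %FS


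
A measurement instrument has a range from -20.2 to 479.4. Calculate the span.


Span = upper range - lower range.
Span = 479.4 - (-20.2)
Span = 499.6

499.6


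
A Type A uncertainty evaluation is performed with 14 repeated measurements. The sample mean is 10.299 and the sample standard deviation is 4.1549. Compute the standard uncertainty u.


The standard uncertainty for Type A evaluation is u = s / sqrt(n).
u = 4.1549 / sqrt(14)
u = 4.1549 / 3.7417
u = 1.1104

1.1104


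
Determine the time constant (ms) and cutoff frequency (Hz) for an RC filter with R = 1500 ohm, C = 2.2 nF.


Time constant: tau = R * C.
tau = 1500 * 2.20e-09 = 3.3e-06 s
tau = 0.0033 ms
Cutoff frequency: fc = 1 / (2*pi*R*C).
fc = 1 / (2*pi*3.3e-06) = 48228.77 Hz

tau = 0.0033 ms, fc = 48228.77 Hz


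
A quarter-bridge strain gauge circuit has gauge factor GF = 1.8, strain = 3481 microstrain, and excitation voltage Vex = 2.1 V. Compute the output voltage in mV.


Quarter bridge output: Vout = (GF * epsilon * Vex) / 4.
Vout = (1.8 * 3481e-6 * 2.1) / 4
Vout = 0.01315818 / 4 V
Vout = 0.00328955 V = 3.2895 mV

3.2895 mV


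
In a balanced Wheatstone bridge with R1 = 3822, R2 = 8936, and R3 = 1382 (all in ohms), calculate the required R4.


At balance: R1*R4 = R2*R3, so R4 = R2*R3/R1.
R4 = 8936 * 1382 / 3822
R4 = 12349552 / 3822
R4 = 3231.18 ohm

3231.18 ohm


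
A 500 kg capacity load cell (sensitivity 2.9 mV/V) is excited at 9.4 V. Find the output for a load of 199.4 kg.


Vout = rated_output * Vex * (load / capacity).
Vout = 2.9 * 9.4 * (199.4 / 500)
Vout = 2.9 * 9.4 * 0.3988
Vout = 10.871 mV

10.871 mV


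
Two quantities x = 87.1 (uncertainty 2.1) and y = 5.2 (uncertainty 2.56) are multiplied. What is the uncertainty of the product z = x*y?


For a product z = x*y, the relative uncertainty is:
uz/z = sqrt((ux/x)^2 + (uy/y)^2)
Relative uncertainties: ux/x = 2.1/87.1 = 0.02411
uy/y = 2.56/5.2 = 0.492308
z = 87.1 * 5.2 = 452.9
uz = 452.9 * sqrt(0.02411^2 + 0.492308^2) = 223.243

223.243


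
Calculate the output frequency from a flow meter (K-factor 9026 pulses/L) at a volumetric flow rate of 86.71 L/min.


Frequency = K * Q / 60 (converting L/min to L/s).
f = 9026 * 86.71 / 60
f = 782644.46 / 60
f = 13044.07 Hz

13044.07 Hz


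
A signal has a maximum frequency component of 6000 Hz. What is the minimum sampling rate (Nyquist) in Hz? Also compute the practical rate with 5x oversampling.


By Nyquist theorem, fs_min = 2 * fmax.
fs_min = 2 * 6000 = 12000 Hz
Practical rate = 5 * fs_min = 5 * 12000 = 60000 Hz

fs_min = 12000 Hz, fs_practical = 60000 Hz


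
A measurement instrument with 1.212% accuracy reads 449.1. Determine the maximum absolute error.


Absolute error = (accuracy% / 100) * reading.
Error = (1.212 / 100) * 449.1
Error = 0.01212 * 449.1
Error = 5.4431

5.4431


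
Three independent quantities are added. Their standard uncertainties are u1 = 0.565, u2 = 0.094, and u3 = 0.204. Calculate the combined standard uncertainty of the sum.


For a sum of independent quantities, uc = sqrt(u1^2 + u2^2 + u3^2).
uc = sqrt(0.565^2 + 0.094^2 + 0.204^2)
uc = sqrt(0.319225 + 0.008836 + 0.041616)
uc = 0.608

0.608


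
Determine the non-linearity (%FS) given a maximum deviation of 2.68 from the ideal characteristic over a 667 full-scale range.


Linearity error = (max deviation / full scale) * 100%.
Linearity = (2.68 / 667) * 100
Linearity = 0.402 %FS

0.402 %FS


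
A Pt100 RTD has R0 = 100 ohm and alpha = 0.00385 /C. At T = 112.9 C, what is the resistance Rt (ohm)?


The RTD equation: Rt = R0 * (1 + alpha * T).
Rt = 100 * (1 + 0.00385 * 112.9)
Rt = 100 * (1 + 0.434665)
Rt = 100 * 1.434665
Rt = 143.466 ohm

143.466 ohm


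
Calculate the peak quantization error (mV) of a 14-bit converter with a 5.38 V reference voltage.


The maximum quantization error is +/- LSB/2.
LSB = Vref / 2^n = 5.38 / 16384 = 0.00032837 V
Max error = LSB / 2 = 0.00032837 / 2 = 0.00016418 V
Max error = 0.1642 mV

0.1642 mV


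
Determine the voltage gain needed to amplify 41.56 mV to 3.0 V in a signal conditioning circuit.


Gain = Vout / Vin (converting to same units).
G = 3.0 V / 41.56 mV
G = 3000.0 mV / 41.56 mV
G = 72.18

72.18


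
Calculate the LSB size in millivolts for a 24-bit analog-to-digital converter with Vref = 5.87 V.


The resolution (LSB) of an ADC is Vref / 2^n.
LSB = 5.87 / 2^24
LSB = 5.87 / 16777216
LSB = 3.5e-07 V = 0.00034988 mV

0.00034988 mV


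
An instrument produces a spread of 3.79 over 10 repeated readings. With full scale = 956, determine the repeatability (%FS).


Repeatability = (spread / full scale) * 100%.
R = (3.79 / 956) * 100
R = 0.396 %FS

0.396 %FS


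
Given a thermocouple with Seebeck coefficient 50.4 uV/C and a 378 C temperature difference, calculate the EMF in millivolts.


The thermocouple output V = sensitivity * dT.
V = 50.4 uV/C * 378 C
V = 19051.2 uV
V = 19.051 mV

19.051 mV


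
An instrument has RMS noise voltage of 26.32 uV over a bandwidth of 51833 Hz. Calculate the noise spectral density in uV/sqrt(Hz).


Noise spectral density = Vrms / sqrt(BW).
NSD = 26.32 / sqrt(51833)
NSD = 26.32 / 227.6686
NSD = 0.1156 uV/sqrt(Hz)

0.1156 uV/sqrt(Hz)


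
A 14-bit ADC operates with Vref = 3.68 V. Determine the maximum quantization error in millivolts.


The maximum quantization error is +/- LSB/2.
LSB = Vref / 2^n = 3.68 / 16384 = 0.00022461 V
Max error = LSB / 2 = 0.00022461 / 2 = 0.0001123 V
Max error = 0.1123 mV

0.1123 mV


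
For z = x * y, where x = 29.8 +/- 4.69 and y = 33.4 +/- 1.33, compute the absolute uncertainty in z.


For a product z = x*y, the relative uncertainty is:
uz/z = sqrt((ux/x)^2 + (uy/y)^2)
Relative uncertainties: ux/x = 4.69/29.8 = 0.157383
uy/y = 1.33/33.4 = 0.03982
z = 29.8 * 33.4 = 995.3
uz = 995.3 * sqrt(0.157383^2 + 0.03982^2) = 161.582

161.582


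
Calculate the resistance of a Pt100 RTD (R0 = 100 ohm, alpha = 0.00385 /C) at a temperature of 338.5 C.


The RTD equation: Rt = R0 * (1 + alpha * T).
Rt = 100 * (1 + 0.00385 * 338.5)
Rt = 100 * (1 + 1.303225)
Rt = 100 * 2.303225
Rt = 230.323 ohm

230.323 ohm


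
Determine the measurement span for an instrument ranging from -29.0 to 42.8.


Span = upper range - lower range.
Span = 42.8 - (-29.0)
Span = 71.8

71.8


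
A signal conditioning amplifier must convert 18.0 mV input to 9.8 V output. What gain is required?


Gain = Vout / Vin (converting to same units).
G = 9.8 V / 18.0 mV
G = 9800.0 mV / 18.0 mV
G = 544.44

544.44


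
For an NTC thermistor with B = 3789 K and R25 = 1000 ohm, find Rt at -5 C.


NTC thermistor equation: Rt = R25 * exp(B * (1/T - 1/T25)).
T in Kelvin: 268.15 K, T25 = 298.15 K
1/T - 1/T25 = 1/268.15 - 1/298.15 = 0.00037524
B * (1/T - 1/T25) = 3789 * 0.00037524 = 1.4218
Rt = 1000 * exp(1.4218) = 4144.5 ohm

4144.5 ohm


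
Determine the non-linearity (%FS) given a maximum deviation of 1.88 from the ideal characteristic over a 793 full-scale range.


Linearity error = (max deviation / full scale) * 100%.
Linearity = (1.88 / 793) * 100
Linearity = 0.237 %FS

0.237 %FS


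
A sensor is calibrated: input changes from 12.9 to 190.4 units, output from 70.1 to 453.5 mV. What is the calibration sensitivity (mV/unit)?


Sensitivity = (y2 - y1) / (x2 - x1).
S = (453.5 - 70.1) / (190.4 - 12.9)
S = 383.4 / 177.5
S = 2.16 mV/unit

2.16 mV/unit


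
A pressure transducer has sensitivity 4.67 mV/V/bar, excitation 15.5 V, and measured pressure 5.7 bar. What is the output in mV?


Output = sensitivity * Vex * P.
Vout = 4.67 * 15.5 * 5.7
Vout = 72.385 * 5.7
Vout = 412.59 mV

412.59 mV


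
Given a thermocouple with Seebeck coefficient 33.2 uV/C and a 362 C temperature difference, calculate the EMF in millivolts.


The thermocouple output V = sensitivity * dT.
V = 33.2 uV/C * 362 C
V = 12018.4 uV
V = 12.018 mV

12.018 mV


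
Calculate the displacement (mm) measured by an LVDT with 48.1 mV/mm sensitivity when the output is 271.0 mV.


Displacement = Vout / sensitivity.
d = 271.0 / 48.1
d = 5.634 mm

5.634 mm


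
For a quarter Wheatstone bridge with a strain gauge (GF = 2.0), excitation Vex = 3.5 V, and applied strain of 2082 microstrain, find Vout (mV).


Quarter bridge output: Vout = (GF * epsilon * Vex) / 4.
Vout = (2.0 * 2082e-6 * 3.5) / 4
Vout = 0.014574 / 4 V
Vout = 0.0036435 V = 3.6435 mV

3.6435 mV


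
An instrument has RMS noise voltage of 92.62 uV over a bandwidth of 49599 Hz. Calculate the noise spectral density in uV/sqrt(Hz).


Noise spectral density = Vrms / sqrt(BW).
NSD = 92.62 / sqrt(49599)
NSD = 92.62 / 222.7083
NSD = 0.4159 uV/sqrt(Hz)

0.4159 uV/sqrt(Hz)


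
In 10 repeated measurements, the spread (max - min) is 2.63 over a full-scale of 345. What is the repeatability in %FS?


Repeatability = (spread / full scale) * 100%.
R = (2.63 / 345) * 100
R = 0.762 %FS

0.762 %FS


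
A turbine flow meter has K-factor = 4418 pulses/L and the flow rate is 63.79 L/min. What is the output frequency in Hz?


Frequency = K * Q / 60 (converting L/min to L/s).
f = 4418 * 63.79 / 60
f = 281824.22 / 60
f = 4697.07 Hz

4697.07 Hz


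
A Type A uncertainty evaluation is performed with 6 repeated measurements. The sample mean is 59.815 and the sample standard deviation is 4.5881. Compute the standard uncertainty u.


The standard uncertainty for Type A evaluation is u = s / sqrt(n).
u = 4.5881 / sqrt(6)
u = 4.5881 / 2.4495
u = 1.8731

1.8731


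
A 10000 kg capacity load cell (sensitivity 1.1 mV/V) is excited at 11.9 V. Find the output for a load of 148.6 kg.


Vout = rated_output * Vex * (load / capacity).
Vout = 1.1 * 11.9 * (148.6 / 10000)
Vout = 1.1 * 11.9 * 0.01486
Vout = 0.195 mV

0.195 mV


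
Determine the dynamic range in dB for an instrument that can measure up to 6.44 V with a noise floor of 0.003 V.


Dynamic range = 20 * log10(Vmax / Vnoise).
DR = 20 * log10(6.44 / 0.003)
DR = 20 * log10(2146.67)
DR = 66.64 dB

66.64 dB


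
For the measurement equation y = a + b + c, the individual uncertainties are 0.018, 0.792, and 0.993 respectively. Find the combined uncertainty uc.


For a sum of independent quantities, uc = sqrt(u1^2 + u2^2 + u3^2).
uc = sqrt(0.018^2 + 0.792^2 + 0.993^2)
uc = sqrt(0.000324 + 0.627264 + 0.986049)
uc = 1.2703

1.2703


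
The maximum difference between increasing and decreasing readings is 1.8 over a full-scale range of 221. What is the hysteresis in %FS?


Hysteresis = (max difference / full scale) * 100%.
H = (1.8 / 221) * 100
H = 0.814 %FS

0.814 %FS


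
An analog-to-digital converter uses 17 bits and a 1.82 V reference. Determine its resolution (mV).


The resolution (LSB) of an ADC is Vref / 2^n.
LSB = 1.82 / 2^17
LSB = 1.82 / 131072
LSB = 1.389e-05 V = 0.0138855 mV

0.0138855 mV


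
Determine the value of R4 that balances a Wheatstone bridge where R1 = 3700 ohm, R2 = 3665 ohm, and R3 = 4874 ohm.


At balance: R1*R4 = R2*R3, so R4 = R2*R3/R1.
R4 = 3665 * 4874 / 3700
R4 = 17863210 / 3700
R4 = 4827.89 ohm

4827.89 ohm


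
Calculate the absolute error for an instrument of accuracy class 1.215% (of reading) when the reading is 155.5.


Absolute error = (accuracy% / 100) * reading.
Error = (1.215 / 100) * 155.5
Error = 0.01215 * 155.5
Error = 1.8893

1.8893


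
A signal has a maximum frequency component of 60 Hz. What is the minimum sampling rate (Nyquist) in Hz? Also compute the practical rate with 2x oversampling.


By Nyquist theorem, fs_min = 2 * fmax.
fs_min = 2 * 60 = 120 Hz
Practical rate = 2 * fs_min = 2 * 120 = 240 Hz

fs_min = 120 Hz, fs_practical = 240 Hz


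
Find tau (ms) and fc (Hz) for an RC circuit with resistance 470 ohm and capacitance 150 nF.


Time constant: tau = R * C.
tau = 470 * 1.50e-07 = 7.05e-05 s
tau = 0.0705 ms
Cutoff frequency: fc = 1 / (2*pi*R*C).
fc = 1 / (2*pi*7.05e-05) = 2257.52 Hz

tau = 0.0705 ms, fc = 2257.52 Hz


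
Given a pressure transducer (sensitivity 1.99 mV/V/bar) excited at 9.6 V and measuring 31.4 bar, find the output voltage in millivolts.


Output = sensitivity * Vex * P.
Vout = 1.99 * 9.6 * 31.4
Vout = 19.104 * 31.4
Vout = 599.87 mV

599.87 mV


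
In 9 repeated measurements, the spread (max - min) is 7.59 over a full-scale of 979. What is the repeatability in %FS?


Repeatability = (spread / full scale) * 100%.
R = (7.59 / 979) * 100
R = 0.775 %FS

0.775 %FS


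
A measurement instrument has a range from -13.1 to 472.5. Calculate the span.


Span = upper range - lower range.
Span = 472.5 - (-13.1)
Span = 485.6

485.6


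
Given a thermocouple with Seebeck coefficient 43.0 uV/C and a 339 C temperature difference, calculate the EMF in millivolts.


The thermocouple output V = sensitivity * dT.
V = 43.0 uV/C * 339 C
V = 14577.0 uV
V = 14.577 mV

14.577 mV


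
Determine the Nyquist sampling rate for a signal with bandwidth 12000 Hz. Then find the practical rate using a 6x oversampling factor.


By Nyquist theorem, fs_min = 2 * fmax.
fs_min = 2 * 12000 = 24000 Hz
Practical rate = 6 * fs_min = 6 * 24000 = 144000 Hz

fs_min = 24000 Hz, fs_practical = 144000 Hz


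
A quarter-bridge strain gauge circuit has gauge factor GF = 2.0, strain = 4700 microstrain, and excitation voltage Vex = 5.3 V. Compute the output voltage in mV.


Quarter bridge output: Vout = (GF * epsilon * Vex) / 4.
Vout = (2.0 * 4700e-6 * 5.3) / 4
Vout = 0.04982 / 4 V
Vout = 0.012455 V = 12.455 mV

12.455 mV


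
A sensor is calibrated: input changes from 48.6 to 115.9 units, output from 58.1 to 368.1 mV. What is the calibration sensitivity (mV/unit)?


Sensitivity = (y2 - y1) / (x2 - x1).
S = (368.1 - 58.1) / (115.9 - 48.6)
S = 310.0 / 67.3
S = 4.6062 mV/unit

4.6062 mV/unit


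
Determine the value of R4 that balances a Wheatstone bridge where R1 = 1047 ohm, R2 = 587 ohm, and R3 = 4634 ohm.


At balance: R1*R4 = R2*R3, so R4 = R2*R3/R1.
R4 = 587 * 4634 / 1047
R4 = 2720158 / 1047
R4 = 2598.05 ohm

2598.05 ohm


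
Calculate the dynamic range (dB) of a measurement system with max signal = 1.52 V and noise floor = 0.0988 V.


Dynamic range = 20 * log10(Vmax / Vnoise).
DR = 20 * log10(1.52 / 0.0988)
DR = 20 * log10(15.38)
DR = 23.74 dB

23.74 dB


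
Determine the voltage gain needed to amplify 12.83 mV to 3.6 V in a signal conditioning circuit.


Gain = Vout / Vin (converting to same units).
G = 3.6 V / 12.83 mV
G = 3600.0 mV / 12.83 mV
G = 280.59

280.59


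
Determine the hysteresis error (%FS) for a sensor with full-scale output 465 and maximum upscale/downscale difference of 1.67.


Hysteresis = (max difference / full scale) * 100%.
H = (1.67 / 465) * 100
H = 0.359 %FS

0.359 %FS


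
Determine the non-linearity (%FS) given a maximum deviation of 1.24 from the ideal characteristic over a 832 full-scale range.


Linearity error = (max deviation / full scale) * 100%.
Linearity = (1.24 / 832) * 100
Linearity = 0.149 %FS

0.149 %FS


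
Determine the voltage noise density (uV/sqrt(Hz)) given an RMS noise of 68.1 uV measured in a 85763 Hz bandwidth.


Noise spectral density = Vrms / sqrt(BW).
NSD = 68.1 / sqrt(85763)
NSD = 68.1 / 292.8532
NSD = 0.2325 uV/sqrt(Hz)

0.2325 uV/sqrt(Hz)


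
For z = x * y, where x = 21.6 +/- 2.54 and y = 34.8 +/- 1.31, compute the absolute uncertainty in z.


For a product z = x*y, the relative uncertainty is:
uz/z = sqrt((ux/x)^2 + (uy/y)^2)
Relative uncertainties: ux/x = 2.54/21.6 = 0.117593
uy/y = 1.31/34.8 = 0.037644
z = 21.6 * 34.8 = 751.7
uz = 751.7 * sqrt(0.117593^2 + 0.037644^2) = 92.811

92.811


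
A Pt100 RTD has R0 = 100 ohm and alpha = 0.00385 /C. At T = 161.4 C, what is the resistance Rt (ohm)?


The RTD equation: Rt = R0 * (1 + alpha * T).
Rt = 100 * (1 + 0.00385 * 161.4)
Rt = 100 * (1 + 0.62139)
Rt = 100 * 1.62139
Rt = 162.139 ohm

162.139 ohm


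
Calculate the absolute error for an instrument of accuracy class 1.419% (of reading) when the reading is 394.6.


Absolute error = (accuracy% / 100) * reading.
Error = (1.419 / 100) * 394.6
Error = 0.01419 * 394.6
Error = 5.5994

5.5994


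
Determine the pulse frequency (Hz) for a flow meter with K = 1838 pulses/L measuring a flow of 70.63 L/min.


Frequency = K * Q / 60 (converting L/min to L/s).
f = 1838 * 70.63 / 60
f = 129817.94 / 60
f = 2163.63 Hz

2163.63 Hz


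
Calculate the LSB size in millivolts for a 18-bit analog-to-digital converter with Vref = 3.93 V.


The resolution (LSB) of an ADC is Vref / 2^n.
LSB = 3.93 / 2^18
LSB = 3.93 / 262144
LSB = 1.499e-05 V = 0.01499176 mV

0.01499176 mV


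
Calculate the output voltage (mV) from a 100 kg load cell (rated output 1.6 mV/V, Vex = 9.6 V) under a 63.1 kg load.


Vout = rated_output * Vex * (load / capacity).
Vout = 1.6 * 9.6 * (63.1 / 100)
Vout = 1.6 * 9.6 * 0.631
Vout = 9.692 mV

9.692 mV


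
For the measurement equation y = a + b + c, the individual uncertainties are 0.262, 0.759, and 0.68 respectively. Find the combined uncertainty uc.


For a sum of independent quantities, uc = sqrt(u1^2 + u2^2 + u3^2).
uc = sqrt(0.262^2 + 0.759^2 + 0.68^2)
uc = sqrt(0.068644 + 0.576081 + 0.4624)
uc = 1.0522

1.0522


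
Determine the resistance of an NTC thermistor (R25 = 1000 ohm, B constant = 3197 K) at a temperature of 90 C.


NTC thermistor equation: Rt = R25 * exp(B * (1/T - 1/T25)).
T in Kelvin: 363.15 K, T25 = 298.15 K
1/T - 1/T25 = 1/363.15 - 1/298.15 = -0.00060033
B * (1/T - 1/T25) = 3197 * -0.00060033 = -1.9193
Rt = 1000 * exp(-1.9193) = 146.7 ohm

146.7 ohm


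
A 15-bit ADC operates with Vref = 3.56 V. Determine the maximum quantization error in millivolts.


The maximum quantization error is +/- LSB/2.
LSB = Vref / 2^n = 3.56 / 32768 = 0.00010864 V
Max error = LSB / 2 = 0.00010864 / 2 = 5.432e-05 V
Max error = 0.0543 mV

0.0543 mV


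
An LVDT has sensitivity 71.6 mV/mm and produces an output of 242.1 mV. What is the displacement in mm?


Displacement = Vout / sensitivity.
d = 242.1 / 71.6
d = 3.381 mm

3.381 mm


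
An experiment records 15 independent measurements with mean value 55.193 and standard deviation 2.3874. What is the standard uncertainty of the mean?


The standard uncertainty for Type A evaluation is u = s / sqrt(n).
u = 2.3874 / sqrt(15)
u = 2.3874 / 3.873
u = 0.6164

0.6164


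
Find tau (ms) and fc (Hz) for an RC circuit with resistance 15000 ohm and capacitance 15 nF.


Time constant: tau = R * C.
tau = 15000 * 1.50e-08 = 0.000225 s
tau = 0.225 ms
Cutoff frequency: fc = 1 / (2*pi*R*C).
fc = 1 / (2*pi*0.000225) = 707.36 Hz

tau = 0.225 ms, fc = 707.36 Hz


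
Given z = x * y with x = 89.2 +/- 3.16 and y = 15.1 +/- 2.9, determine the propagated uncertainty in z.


For a product z = x*y, the relative uncertainty is:
uz/z = sqrt((ux/x)^2 + (uy/y)^2)
Relative uncertainties: ux/x = 3.16/89.2 = 0.035426
uy/y = 2.9/15.1 = 0.192053
z = 89.2 * 15.1 = 1346.9
uz = 1346.9 * sqrt(0.035426^2 + 0.192053^2) = 263.044

263.044
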